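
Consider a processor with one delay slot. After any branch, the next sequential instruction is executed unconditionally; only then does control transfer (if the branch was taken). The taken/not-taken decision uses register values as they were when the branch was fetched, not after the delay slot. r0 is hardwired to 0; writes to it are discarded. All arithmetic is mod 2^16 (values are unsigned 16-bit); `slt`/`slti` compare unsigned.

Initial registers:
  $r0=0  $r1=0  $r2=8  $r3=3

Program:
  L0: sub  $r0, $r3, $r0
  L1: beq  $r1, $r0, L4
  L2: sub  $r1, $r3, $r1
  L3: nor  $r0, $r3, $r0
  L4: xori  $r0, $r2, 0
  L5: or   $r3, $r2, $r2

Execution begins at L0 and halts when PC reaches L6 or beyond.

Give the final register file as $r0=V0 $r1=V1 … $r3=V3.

  step pc=0: sub  $r0, $r3, $r0  regs=(0,0,8,3)
  step pc=1: beq  $r1, $r0, L4  cond=T  regs=(0,0,8,3)
  step pc=2: sub  $r1, $r3, $r1  regs=(0,3,8,3)
  step pc=4: xori  $r0, $r2, 0  regs=(0,3,8,3)
  step pc=5: or   $r3, $r2, $r2  regs=(0,3,8,8)

$r0=0 $r1=3 $r2=8 $r3=8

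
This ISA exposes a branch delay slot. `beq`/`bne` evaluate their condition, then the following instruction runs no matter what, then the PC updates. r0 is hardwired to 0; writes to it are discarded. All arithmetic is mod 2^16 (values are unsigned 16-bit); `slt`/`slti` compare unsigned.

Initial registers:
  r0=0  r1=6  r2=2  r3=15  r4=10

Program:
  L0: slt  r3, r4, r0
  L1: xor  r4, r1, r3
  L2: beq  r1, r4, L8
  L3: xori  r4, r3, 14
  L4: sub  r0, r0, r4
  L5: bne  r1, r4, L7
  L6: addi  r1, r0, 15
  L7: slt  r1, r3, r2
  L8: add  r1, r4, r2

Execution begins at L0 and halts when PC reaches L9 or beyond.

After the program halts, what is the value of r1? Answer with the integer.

16

[0] slt  r3, r4, r0  →  {r0:0, r1:6, r2:2, r3:0, r4:10}
[1] xor  r4, r1, r3  →  {r0:0, r1:6, r2:2, r3:0, r4:6}
[2] beq  r1, r4, L8  →  {r0:0, r1:6, r2:2, r3:0, r4:6}  ⟨branch taken⟩
[3] xori  r4, r3, 14  →  {r0:0, r1:6, r2:2, r3:0, r4:14}
[8] add  r1, r4, r2  →  {r0:0, r1:16, r2:2, r3:0, r4:14}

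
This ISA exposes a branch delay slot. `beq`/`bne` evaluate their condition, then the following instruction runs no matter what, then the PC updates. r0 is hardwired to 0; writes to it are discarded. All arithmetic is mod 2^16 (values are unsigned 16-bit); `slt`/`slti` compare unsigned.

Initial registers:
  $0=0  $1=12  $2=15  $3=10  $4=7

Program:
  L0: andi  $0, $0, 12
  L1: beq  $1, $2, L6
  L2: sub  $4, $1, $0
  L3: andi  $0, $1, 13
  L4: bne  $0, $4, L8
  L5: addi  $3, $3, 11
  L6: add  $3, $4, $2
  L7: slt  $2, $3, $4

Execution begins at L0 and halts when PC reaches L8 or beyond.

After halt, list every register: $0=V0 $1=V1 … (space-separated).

  step pc=0: andi  $0, $0, 12  regs=(0,12,15,10,7)
  step pc=1: beq  $1, $2, L6  cond=F  regs=(0,12,15,10,7)
  step pc=2: sub  $4, $1, $0  regs=(0,12,15,10,12)
  step pc=3: andi  $0, $1, 13  regs=(0,12,15,10,12)
  step pc=4: bne  $0, $4, L8  cond=T  regs=(0,12,15,10,12)
  step pc=5: addi  $3, $3, 11  regs=(0,12,15,21,12)

$0=0 $1=12 $2=15 $3=21 $4=12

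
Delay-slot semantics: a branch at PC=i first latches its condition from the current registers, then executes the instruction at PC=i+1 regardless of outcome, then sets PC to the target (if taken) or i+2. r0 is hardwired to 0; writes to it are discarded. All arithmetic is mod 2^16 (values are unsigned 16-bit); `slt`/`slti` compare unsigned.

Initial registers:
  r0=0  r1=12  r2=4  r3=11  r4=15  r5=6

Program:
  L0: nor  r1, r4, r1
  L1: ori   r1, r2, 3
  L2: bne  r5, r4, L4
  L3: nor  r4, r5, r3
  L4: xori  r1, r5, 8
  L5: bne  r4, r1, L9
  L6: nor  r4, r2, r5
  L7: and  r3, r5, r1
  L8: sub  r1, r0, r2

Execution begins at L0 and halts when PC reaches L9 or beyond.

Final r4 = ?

65529

  step pc=0: nor  r1, r4, r1  regs=(0,65520,4,11,15,6)
  step pc=1: ori   r1, r2, 3  regs=(0,7,4,11,15,6)
  step pc=2: bne  r5, r4, L4  cond=T  regs=(0,7,4,11,15,6)
  step pc=3: nor  r4, r5, r3  regs=(0,7,4,11,65520,6)
  step pc=4: xori  r1, r5, 8  regs=(0,14,4,11,65520,6)
  step pc=5: bne  r4, r1, L9  cond=T  regs=(0,14,4,11,65520,6)
  step pc=6: nor  r4, r2, r5  regs=(0,14,4,11,65529,6)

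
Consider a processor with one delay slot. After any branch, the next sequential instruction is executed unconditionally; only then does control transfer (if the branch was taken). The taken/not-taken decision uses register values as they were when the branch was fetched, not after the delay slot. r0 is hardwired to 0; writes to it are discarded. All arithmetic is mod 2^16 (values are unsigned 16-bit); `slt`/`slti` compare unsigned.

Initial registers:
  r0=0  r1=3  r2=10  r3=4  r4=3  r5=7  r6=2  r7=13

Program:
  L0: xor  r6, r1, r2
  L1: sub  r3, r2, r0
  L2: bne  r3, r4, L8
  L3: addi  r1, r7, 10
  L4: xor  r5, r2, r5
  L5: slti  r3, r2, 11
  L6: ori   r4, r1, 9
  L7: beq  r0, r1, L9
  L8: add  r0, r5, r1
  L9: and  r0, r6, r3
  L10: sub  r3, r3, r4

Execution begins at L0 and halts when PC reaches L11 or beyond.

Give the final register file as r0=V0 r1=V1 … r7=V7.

r0=0 r1=23 r2=10 r3=7 r4=3 r5=7 r6=9 r7=13

  step pc=0: xor  r6, r1, r2  regs=(0,3,10,4,3,7,9,13)
  step pc=1: sub  r3, r2, r0  regs=(0,3,10,10,3,7,9,13)
  step pc=2: bne  r3, r4, L8  cond=T  regs=(0,3,10,10,3,7,9,13)
  step pc=3: addi  r1, r7, 10  regs=(0,23,10,10,3,7,9,13)
  step pc=8: add  r0, r5, r1  regs=(0,23,10,10,3,7,9,13)
  step pc=9: and  r0, r6, r3  regs=(0,23,10,10,3,7,9,13)
  step pc=10: sub  r3, r3, r4  regs=(0,23,10,7,3,7,9,13)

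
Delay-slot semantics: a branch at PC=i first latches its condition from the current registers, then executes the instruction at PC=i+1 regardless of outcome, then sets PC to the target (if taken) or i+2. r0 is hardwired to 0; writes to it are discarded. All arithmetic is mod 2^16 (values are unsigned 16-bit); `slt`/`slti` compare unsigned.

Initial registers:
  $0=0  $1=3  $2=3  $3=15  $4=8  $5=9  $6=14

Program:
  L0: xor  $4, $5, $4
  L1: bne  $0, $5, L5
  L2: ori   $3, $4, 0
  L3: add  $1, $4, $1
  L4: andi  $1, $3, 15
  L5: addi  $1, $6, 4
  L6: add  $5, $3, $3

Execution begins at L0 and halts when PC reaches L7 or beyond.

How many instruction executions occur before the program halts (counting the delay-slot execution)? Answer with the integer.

PC=0  xor  $4, $5, $4        | $0=0 $1=3 $2=3 $3=15 $4=1 $5=9 $6=14
PC=1  bne  $0, $5, L5        | $0=0 $1=3 $2=3 $3=15 $4=1 $5=9 $6=14  [TAKEN]
PC=2  ori   $3, $4, 0        | $0=0 $1=3 $2=3 $3=1 $4=1 $5=9 $6=14
PC=5  addi  $1, $6, 4        | $0=0 $1=18 $2=3 $3=1 $4=1 $5=9 $6=14
PC=6  add  $5, $3, $3        | $0=0 $1=18 $2=3 $3=1 $4=1 $5=2 $6=14

5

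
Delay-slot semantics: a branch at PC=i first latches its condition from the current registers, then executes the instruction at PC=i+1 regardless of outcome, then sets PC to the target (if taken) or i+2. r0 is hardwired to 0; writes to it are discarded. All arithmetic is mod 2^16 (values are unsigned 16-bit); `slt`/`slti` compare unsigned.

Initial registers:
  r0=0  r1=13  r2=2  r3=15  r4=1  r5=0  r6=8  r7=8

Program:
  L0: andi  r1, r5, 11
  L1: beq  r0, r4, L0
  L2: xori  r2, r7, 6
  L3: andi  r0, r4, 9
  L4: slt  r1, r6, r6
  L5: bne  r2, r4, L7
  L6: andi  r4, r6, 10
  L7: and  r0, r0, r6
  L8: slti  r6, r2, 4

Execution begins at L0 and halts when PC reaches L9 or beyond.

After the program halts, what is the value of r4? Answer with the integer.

8

  step pc=0: andi  r1, r5, 11  regs=(0,0,2,15,1,0,8,8)
  step pc=1: beq  r0, r4, L0  cond=F  regs=(0,0,2,15,1,0,8,8)
  step pc=2: xori  r2, r7, 6  regs=(0,0,14,15,1,0,8,8)
  step pc=3: andi  r0, r4, 9  regs=(0,0,14,15,1,0,8,8)
  step pc=4: slt  r1, r6, r6  regs=(0,0,14,15,1,0,8,8)
  step pc=5: bne  r2, r4, L7  cond=T  regs=(0,0,14,15,1,0,8,8)
  step pc=6: andi  r4, r6, 10  regs=(0,0,14,15,8,0,8,8)
  step pc=7: and  r0, r0, r6  regs=(0,0,14,15,8,0,8,8)
  step pc=8: slti  r6, r2, 4  regs=(0,0,14,15,8,0,0,8)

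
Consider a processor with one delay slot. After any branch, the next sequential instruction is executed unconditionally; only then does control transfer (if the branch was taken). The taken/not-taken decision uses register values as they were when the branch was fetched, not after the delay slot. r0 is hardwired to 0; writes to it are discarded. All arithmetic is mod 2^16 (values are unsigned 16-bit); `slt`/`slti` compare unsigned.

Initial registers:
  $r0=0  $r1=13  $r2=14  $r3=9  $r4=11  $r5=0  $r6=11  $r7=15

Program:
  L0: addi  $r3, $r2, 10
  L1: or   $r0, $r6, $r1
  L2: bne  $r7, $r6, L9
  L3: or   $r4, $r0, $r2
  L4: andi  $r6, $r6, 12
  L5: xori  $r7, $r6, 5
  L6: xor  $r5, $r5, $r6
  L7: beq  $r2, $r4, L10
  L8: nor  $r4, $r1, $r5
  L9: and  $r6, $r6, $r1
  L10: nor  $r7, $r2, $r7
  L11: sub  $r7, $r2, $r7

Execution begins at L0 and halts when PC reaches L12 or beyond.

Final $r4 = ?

[0] addi  $r3, $r2, 10  →  {$r0:0, $r1:13, $r2:14, $r3:24, $r4:11, $r5:0, $r6:11, $r7:15}
[1] or   $r0, $r6, $r1  →  {$r0:0, $r1:13, $r2:14, $r3:24, $r4:11, $r5:0, $r6:11, $r7:15}
[2] bne  $r7, $r6, L9  →  {$r0:0, $r1:13, $r2:14, $r3:24, $r4:11, $r5:0, $r6:11, $r7:15}  ⟨branch taken⟩
[3] or   $r4, $r0, $r2  →  {$r0:0, $r1:13, $r2:14, $r3:24, $r4:14, $r5:0, $r6:11, $r7:15}
[9] and  $r6, $r6, $r1  →  {$r0:0, $r1:13, $r2:14, $r3:24, $r4:14, $r5:0, $r6:9, $r7:15}
[10] nor  $r7, $r2, $r7  →  {$r0:0, $r1:13, $r2:14, $r3:24, $r4:14, $r5:0, $r6:9, $r7:65520}
[11] sub  $r7, $r2, $r7  →  {$r0:0, $r1:13, $r2:14, $r3:24, $r4:14, $r5:0, $r6:9, $r7:30}

14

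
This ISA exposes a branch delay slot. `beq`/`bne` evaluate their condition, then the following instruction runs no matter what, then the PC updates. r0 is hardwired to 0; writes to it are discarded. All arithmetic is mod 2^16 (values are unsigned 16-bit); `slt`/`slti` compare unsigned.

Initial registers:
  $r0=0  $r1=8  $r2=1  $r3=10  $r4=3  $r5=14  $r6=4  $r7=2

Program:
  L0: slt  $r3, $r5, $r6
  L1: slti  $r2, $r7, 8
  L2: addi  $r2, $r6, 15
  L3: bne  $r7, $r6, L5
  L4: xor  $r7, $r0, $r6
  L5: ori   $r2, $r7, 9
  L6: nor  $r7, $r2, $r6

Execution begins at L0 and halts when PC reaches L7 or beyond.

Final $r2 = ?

[0] slt  $r3, $r5, $r6  →  {$r0:0, $r1:8, $r2:1, $r3:0, $r4:3, $r5:14, $r6:4, $r7:2}
[1] slti  $r2, $r7, 8  →  {$r0:0, $r1:8, $r2:1, $r3:0, $r4:3, $r5:14, $r6:4, $r7:2}
[2] addi  $r2, $r6, 15  →  {$r0:0, $r1:8, $r2:19, $r3:0, $r4:3, $r5:14, $r6:4, $r7:2}
[3] bne  $r7, $r6, L5  →  {$r0:0, $r1:8, $r2:19, $r3:0, $r4:3, $r5:14, $r6:4, $r7:2}  ⟨branch taken⟩
[4] xor  $r7, $r0, $r6  →  {$r0:0, $r1:8, $r2:19, $r3:0, $r4:3, $r5:14, $r6:4, $r7:4}
[5] ori   $r2, $r7, 9  →  {$r0:0, $r1:8, $r2:13, $r3:0, $r4:3, $r5:14, $r6:4, $r7:4}
[6] nor  $r7, $r2, $r6  →  {$r0:0, $r1:8, $r2:13, $r3:0, $r4:3, $r5:14, $r6:4, $r7:65522}

13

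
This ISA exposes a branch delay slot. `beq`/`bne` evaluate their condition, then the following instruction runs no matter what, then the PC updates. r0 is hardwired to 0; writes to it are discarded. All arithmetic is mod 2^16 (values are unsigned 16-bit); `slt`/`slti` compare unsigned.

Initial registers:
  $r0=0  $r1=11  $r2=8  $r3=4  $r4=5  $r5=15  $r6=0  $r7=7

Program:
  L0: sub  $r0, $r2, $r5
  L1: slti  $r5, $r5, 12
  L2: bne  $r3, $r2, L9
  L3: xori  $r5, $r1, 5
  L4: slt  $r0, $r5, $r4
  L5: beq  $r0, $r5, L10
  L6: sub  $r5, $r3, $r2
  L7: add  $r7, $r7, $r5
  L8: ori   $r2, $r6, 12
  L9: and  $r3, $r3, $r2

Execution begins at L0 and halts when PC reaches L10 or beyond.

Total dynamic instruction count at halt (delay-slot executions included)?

5

#0 sub  $r0, $r2, $r5 ; 0/11/8/4/5/15/0/7
#1 slti  $r5, $r5, 12 ; 0/11/8/4/5/0/0/7
#2 bne  $r3, $r2, L9 ; 0/11/8/4/5/0/0/7 ; →target
#3 xori  $r5, $r1, 5 ; 0/11/8/4/5/14/0/7
#9 and  $r3, $r3, $r2 ; 0/11/8/0/5/14/0/7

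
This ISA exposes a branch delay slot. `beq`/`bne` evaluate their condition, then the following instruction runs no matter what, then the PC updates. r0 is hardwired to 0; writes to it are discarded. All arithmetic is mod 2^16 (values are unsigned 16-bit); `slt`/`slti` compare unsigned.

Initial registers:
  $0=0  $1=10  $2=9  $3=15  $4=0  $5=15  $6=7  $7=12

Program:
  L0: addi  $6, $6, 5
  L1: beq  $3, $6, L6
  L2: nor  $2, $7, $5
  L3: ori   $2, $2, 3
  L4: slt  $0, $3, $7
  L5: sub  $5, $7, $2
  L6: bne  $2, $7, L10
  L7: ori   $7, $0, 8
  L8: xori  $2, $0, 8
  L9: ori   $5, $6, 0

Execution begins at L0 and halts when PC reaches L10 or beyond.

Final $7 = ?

[0] addi  $6, $6, 5  →  {$0:0, $1:10, $2:9, $3:15, $4:0, $5:15, $6:12, $7:12}
[1] beq  $3, $6, L6  →  {$0:0, $1:10, $2:9, $3:15, $4:0, $5:15, $6:12, $7:12}  ⟨branch fallthrough⟩
[2] nor  $2, $7, $5  →  {$0:0, $1:10, $2:65520, $3:15, $4:0, $5:15, $6:12, $7:12}
[3] ori   $2, $2, 3  →  {$0:0, $1:10, $2:65523, $3:15, $4:0, $5:15, $6:12, $7:12}
[4] slt  $0, $3, $7  →  {$0:0, $1:10, $2:65523, $3:15, $4:0, $5:15, $6:12, $7:12}
[5] sub  $5, $7, $2  →  {$0:0, $1:10, $2:65523, $3:15, $4:0, $5:25, $6:12, $7:12}
[6] bne  $2, $7, L10  →  {$0:0, $1:10, $2:65523, $3:15, $4:0, $5:25, $6:12, $7:12}  ⟨branch taken⟩
[7] ori   $7, $0, 8  →  {$0:0, $1:10, $2:65523, $3:15, $4:0, $5:25, $6:12, $7:8}

8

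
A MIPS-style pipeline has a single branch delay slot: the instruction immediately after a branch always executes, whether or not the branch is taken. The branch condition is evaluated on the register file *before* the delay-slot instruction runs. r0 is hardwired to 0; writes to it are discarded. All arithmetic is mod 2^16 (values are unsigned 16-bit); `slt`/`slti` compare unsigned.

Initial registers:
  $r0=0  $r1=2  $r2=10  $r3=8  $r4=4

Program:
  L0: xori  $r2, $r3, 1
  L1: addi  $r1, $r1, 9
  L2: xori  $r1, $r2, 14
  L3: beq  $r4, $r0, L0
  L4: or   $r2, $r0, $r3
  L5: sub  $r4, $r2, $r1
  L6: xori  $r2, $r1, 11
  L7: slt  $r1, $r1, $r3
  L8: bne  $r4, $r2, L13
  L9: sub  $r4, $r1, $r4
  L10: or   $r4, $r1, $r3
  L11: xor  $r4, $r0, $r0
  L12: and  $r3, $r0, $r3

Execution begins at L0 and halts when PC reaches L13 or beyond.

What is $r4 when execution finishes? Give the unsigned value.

0

[0] xori  $r2, $r3, 1  →  {$r0:0, $r1:2, $r2:9, $r3:8, $r4:4}
[1] addi  $r1, $r1, 9  →  {$r0:0, $r1:11, $r2:9, $r3:8, $r4:4}
[2] xori  $r1, $r2, 14  →  {$r0:0, $r1:7, $r2:9, $r3:8, $r4:4}
[3] beq  $r4, $r0, L0  →  {$r0:0, $r1:7, $r2:9, $r3:8, $r4:4}  ⟨branch fallthrough⟩
[4] or   $r2, $r0, $r3  →  {$r0:0, $r1:7, $r2:8, $r3:8, $r4:4}
[5] sub  $r4, $r2, $r1  →  {$r0:0, $r1:7, $r2:8, $r3:8, $r4:1}
[6] xori  $r2, $r1, 11  →  {$r0:0, $r1:7, $r2:12, $r3:8, $r4:1}
[7] slt  $r1, $r1, $r3  →  {$r0:0, $r1:1, $r2:12, $r3:8, $r4:1}
[8] bne  $r4, $r2, L13  →  {$r0:0, $r1:1, $r2:12, $r3:8, $r4:1}  ⟨branch taken⟩
[9] sub  $r4, $r1, $r4  →  {$r0:0, $r1:1, $r2:12, $r3:8, $r4:0}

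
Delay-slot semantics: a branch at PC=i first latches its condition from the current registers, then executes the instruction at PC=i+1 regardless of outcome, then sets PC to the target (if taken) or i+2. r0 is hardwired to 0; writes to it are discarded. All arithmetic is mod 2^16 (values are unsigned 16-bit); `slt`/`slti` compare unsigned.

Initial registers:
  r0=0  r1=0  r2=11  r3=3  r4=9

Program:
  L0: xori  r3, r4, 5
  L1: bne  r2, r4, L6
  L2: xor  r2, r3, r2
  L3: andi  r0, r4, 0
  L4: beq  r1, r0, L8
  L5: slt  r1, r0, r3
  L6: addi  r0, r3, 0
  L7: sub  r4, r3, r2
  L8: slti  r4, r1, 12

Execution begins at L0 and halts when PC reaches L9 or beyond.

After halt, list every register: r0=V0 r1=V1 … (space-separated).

[0] xori  r3, r4, 5  →  {r0:0, r1:0, r2:11, r3:12, r4:9}
[1] bne  r2, r4, L6  →  {r0:0, r1:0, r2:11, r3:12, r4:9}  ⟨branch taken⟩
[2] xor  r2, r3, r2  →  {r0:0, r1:0, r2:7, r3:12, r4:9}
[6] addi  r0, r3, 0  →  {r0:0, r1:0, r2:7, r3:12, r4:9}
[7] sub  r4, r3, r2  →  {r0:0, r1:0, r2:7, r3:12, r4:5}
[8] slti  r4, r1, 12  →  {r0:0, r1:0, r2:7, r3:12, r4:1}

r0=0 r1=0 r2=7 r3=12 r4=1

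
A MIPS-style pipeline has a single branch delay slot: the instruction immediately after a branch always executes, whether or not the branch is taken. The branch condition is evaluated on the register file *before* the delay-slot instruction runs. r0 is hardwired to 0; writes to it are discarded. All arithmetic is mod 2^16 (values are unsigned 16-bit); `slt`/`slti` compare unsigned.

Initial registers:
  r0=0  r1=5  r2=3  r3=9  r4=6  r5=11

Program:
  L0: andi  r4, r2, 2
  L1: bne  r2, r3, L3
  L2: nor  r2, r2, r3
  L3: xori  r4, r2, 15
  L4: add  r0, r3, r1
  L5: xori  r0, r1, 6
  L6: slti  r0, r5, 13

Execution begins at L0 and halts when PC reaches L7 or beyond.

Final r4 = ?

65531

#0 andi  r4, r2, 2 ; 0/5/3/9/2/11
#1 bne  r2, r3, L3 ; 0/5/3/9/2/11 ; →target
#2 nor  r2, r2, r3 ; 0/5/65524/9/2/11
#3 xori  r4, r2, 15 ; 0/5/65524/9/65531/11
#4 add  r0, r3, r1 ; 0/5/65524/9/65531/11
#5 xori  r0, r1, 6 ; 0/5/65524/9/65531/11
#6 slti  r0, r5, 13 ; 0/5/65524/9/65531/11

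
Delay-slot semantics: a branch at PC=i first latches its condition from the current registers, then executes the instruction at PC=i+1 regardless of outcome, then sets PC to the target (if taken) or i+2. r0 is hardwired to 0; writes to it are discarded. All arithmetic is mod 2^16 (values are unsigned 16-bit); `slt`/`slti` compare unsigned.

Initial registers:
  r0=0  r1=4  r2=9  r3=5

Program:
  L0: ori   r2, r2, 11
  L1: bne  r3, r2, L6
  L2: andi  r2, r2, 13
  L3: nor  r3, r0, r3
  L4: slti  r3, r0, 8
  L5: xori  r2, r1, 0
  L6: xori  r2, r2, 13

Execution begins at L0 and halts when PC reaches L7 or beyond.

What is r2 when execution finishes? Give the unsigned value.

PC=0  ori   r2, r2, 11       | r0=0 r1=4 r2=11 r3=5
PC=1  bne  r3, r2, L6        | r0=0 r1=4 r2=11 r3=5  [TAKEN]
PC=2  andi  r2, r2, 13       | r0=0 r1=4 r2=9 r3=5
PC=6  xori  r2, r2, 13       | r0=0 r1=4 r2=4 r3=5

4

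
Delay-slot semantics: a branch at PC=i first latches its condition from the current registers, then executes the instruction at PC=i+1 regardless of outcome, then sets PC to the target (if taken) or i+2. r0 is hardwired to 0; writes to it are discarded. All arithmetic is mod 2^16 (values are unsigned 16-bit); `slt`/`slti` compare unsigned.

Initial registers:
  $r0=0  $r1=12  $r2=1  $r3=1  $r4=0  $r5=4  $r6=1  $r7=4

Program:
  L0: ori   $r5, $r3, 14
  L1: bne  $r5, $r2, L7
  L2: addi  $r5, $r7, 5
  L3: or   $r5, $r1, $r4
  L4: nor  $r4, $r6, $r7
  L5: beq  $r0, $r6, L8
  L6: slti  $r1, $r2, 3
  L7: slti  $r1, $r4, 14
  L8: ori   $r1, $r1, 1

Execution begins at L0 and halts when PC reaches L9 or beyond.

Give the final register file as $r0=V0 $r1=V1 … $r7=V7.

#0 ori   $r5, $r3, 14 ; 0/12/1/1/0/15/1/4
#1 bne  $r5, $r2, L7 ; 0/12/1/1/0/15/1/4 ; →target
#2 addi  $r5, $r7, 5 ; 0/12/1/1/0/9/1/4
#7 slti  $r1, $r4, 14 ; 0/1/1/1/0/9/1/4
#8 ori   $r1, $r1, 1 ; 0/1/1/1/0/9/1/4

$r0=0 $r1=1 $r2=1 $r3=1 $r4=0 $r5=9 $r6=1 $r7=4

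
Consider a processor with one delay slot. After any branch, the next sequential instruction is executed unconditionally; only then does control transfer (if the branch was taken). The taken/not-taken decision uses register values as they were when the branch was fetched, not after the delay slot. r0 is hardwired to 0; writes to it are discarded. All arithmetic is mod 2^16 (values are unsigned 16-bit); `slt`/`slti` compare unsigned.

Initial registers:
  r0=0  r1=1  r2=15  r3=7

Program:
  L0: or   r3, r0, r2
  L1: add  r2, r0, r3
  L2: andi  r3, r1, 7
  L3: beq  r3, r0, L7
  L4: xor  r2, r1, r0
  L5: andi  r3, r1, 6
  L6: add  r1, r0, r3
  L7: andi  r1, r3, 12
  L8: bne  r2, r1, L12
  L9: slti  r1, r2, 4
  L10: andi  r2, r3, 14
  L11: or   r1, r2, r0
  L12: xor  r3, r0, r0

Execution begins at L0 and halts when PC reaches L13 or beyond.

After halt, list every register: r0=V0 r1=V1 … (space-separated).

r0=0 r1=1 r2=1 r3=0

#0 or   r3, r0, r2 ; 0/1/15/15
#1 add  r2, r0, r3 ; 0/1/15/15
#2 andi  r3, r1, 7 ; 0/1/15/1
#3 beq  r3, r0, L7 ; 0/1/15/1 ; →fallthru
#4 xor  r2, r1, r0 ; 0/1/1/1
#5 andi  r3, r1, 6 ; 0/1/1/0
#6 add  r1, r0, r3 ; 0/0/1/0
#7 andi  r1, r3, 12 ; 0/0/1/0
#8 bne  r2, r1, L12 ; 0/0/1/0 ; →target
#9 slti  r1, r2, 4 ; 0/1/1/0
#12 xor  r3, r0, r0 ; 0/1/1/0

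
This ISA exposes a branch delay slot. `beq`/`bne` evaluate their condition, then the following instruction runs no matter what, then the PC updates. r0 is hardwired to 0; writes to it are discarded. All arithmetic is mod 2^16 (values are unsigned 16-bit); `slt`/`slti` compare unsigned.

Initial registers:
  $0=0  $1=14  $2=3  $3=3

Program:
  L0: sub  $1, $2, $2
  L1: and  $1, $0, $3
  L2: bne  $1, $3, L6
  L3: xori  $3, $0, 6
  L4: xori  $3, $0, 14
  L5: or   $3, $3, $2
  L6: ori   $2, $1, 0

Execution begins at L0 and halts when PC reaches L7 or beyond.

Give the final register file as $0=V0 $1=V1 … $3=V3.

  step pc=0: sub  $1, $2, $2  regs=(0,0,3,3)
  step pc=1: and  $1, $0, $3  regs=(0,0,3,3)
  step pc=2: bne  $1, $3, L6  cond=T  regs=(0,0,3,3)
  step pc=3: xori  $3, $0, 6  regs=(0,0,3,6)
  step pc=6: ori   $2, $1, 0  regs=(0,0,0,6)

$0=0 $1=0 $2=0 $3=6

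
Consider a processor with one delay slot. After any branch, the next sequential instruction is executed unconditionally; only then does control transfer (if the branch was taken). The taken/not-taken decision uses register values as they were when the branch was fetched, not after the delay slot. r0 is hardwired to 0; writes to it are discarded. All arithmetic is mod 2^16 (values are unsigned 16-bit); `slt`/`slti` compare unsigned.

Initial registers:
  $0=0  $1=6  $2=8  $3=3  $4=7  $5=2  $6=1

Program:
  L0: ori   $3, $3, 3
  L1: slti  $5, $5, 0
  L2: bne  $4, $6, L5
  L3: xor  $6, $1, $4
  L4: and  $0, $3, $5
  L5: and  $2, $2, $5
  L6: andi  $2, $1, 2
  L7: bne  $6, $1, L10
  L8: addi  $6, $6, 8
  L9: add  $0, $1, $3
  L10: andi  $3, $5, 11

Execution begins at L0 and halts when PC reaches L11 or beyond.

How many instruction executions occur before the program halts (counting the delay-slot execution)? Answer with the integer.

  step pc=0: ori   $3, $3, 3  regs=(0,6,8,3,7,2,1)
  step pc=1: slti  $5, $5, 0  regs=(0,6,8,3,7,0,1)
  step pc=2: bne  $4, $6, L5  cond=T  regs=(0,6,8,3,7,0,1)
  step pc=3: xor  $6, $1, $4  regs=(0,6,8,3,7,0,1)
  step pc=5: and  $2, $2, $5  regs=(0,6,0,3,7,0,1)
  step pc=6: andi  $2, $1, 2  regs=(0,6,2,3,7,0,1)
  step pc=7: bne  $6, $1, L10  cond=T  regs=(0,6,2,3,7,0,1)
  step pc=8: addi  $6, $6, 8  regs=(0,6,2,3,7,0,9)
  step pc=10: andi  $3, $5, 11  regs=(0,6,2,0,7,0,9)

9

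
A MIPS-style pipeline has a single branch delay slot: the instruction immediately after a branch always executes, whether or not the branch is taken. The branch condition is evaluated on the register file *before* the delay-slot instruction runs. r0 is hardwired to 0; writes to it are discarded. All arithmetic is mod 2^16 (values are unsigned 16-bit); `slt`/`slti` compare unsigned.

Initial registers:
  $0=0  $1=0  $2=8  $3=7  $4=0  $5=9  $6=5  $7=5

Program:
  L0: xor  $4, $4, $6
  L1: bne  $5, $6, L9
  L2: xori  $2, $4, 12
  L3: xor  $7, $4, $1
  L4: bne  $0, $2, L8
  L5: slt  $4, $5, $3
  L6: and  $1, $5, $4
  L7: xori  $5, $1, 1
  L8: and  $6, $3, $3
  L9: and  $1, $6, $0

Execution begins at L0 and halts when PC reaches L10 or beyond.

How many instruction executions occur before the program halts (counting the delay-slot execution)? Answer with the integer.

  step pc=0: xor  $4, $4, $6  regs=(0,0,8,7,5,9,5,5)
  step pc=1: bne  $5, $6, L9  cond=T  regs=(0,0,8,7,5,9,5,5)
  step pc=2: xori  $2, $4, 12  regs=(0,0,9,7,5,9,5,5)
  step pc=9: and  $1, $6, $0  regs=(0,0,9,7,5,9,5,5)

4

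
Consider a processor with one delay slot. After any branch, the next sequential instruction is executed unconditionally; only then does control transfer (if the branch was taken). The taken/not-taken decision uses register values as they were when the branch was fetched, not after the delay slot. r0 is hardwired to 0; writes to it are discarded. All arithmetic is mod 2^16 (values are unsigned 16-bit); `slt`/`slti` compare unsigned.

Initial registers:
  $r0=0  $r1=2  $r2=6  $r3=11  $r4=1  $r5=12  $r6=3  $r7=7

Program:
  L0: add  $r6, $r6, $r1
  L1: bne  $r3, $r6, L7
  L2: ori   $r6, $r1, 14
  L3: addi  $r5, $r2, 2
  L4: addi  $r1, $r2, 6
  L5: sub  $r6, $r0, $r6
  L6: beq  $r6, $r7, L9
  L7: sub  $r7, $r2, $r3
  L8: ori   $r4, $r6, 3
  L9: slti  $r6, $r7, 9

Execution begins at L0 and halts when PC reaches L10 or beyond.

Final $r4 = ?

15

[0] add  $r6, $r6, $r1  →  {$r0:0, $r1:2, $r2:6, $r3:11, $r4:1, $r5:12, $r6:5, $r7:7}
[1] bne  $r3, $r6, L7  →  {$r0:0, $r1:2, $r2:6, $r3:11, $r4:1, $r5:12, $r6:5, $r7:7}  ⟨branch taken⟩
[2] ori   $r6, $r1, 14  →  {$r0:0, $r1:2, $r2:6, $r3:11, $r4:1, $r5:12, $r6:14, $r7:7}
[7] sub  $r7, $r2, $r3  →  {$r0:0, $r1:2, $r2:6, $r3:11, $r4:1, $r5:12, $r6:14, $r7:65531}
[8] ori   $r4, $r6, 3  →  {$r0:0, $r1:2, $r2:6, $r3:11, $r4:15, $r5:12, $r6:14, $r7:65531}
[9] slti  $r6, $r7, 9  →  {$r0:0, $r1:2, $r2:6, $r3:11, $r4:15, $r5:12, $r6:0, $r7:65531}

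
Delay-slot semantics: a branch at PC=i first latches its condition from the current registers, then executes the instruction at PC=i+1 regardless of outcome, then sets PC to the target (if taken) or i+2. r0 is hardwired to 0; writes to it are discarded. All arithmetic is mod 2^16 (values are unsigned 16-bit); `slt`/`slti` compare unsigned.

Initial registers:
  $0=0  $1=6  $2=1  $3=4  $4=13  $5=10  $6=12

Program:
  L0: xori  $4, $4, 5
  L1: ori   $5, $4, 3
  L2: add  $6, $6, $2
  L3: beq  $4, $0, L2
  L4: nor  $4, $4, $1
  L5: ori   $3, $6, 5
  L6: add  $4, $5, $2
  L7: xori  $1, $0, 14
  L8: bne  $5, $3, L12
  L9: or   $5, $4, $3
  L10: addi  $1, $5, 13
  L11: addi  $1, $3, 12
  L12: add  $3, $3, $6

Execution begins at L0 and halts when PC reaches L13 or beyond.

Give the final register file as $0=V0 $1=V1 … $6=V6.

$0=0 $1=14 $2=1 $3=26 $4=12 $5=13 $6=13

  step pc=0: xori  $4, $4, 5  regs=(0,6,1,4,8,10,12)
  step pc=1: ori   $5, $4, 3  regs=(0,6,1,4,8,11,12)
  step pc=2: add  $6, $6, $2  regs=(0,6,1,4,8,11,13)
  step pc=3: beq  $4, $0, L2  cond=F  regs=(0,6,1,4,8,11,13)
  step pc=4: nor  $4, $4, $1  regs=(0,6,1,4,65521,11,13)
  step pc=5: ori   $3, $6, 5  regs=(0,6,1,13,65521,11,13)
  step pc=6: add  $4, $5, $2  regs=(0,6,1,13,12,11,13)
  step pc=7: xori  $1, $0, 14  regs=(0,14,1,13,12,11,13)
  step pc=8: bne  $5, $3, L12  cond=T  regs=(0,14,1,13,12,11,13)
  step pc=9: or   $5, $4, $3  regs=(0,14,1,13,12,13,13)
  step pc=12: add  $3, $3, $6  regs=(0,14,1,26,12,13,13)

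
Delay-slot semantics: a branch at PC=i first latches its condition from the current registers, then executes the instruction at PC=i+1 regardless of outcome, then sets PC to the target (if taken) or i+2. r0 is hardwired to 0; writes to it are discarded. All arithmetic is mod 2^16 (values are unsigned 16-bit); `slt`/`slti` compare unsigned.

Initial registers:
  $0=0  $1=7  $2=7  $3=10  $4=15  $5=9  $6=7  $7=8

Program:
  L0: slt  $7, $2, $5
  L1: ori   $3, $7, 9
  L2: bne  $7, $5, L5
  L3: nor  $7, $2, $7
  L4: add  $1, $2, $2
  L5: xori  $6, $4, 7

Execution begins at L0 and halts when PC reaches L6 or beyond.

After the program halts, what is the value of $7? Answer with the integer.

  step pc=0: slt  $7, $2, $5  regs=(0,7,7,10,15,9,7,1)
  step pc=1: ori   $3, $7, 9  regs=(0,7,7,9,15,9,7,1)
  step pc=2: bne  $7, $5, L5  cond=T  regs=(0,7,7,9,15,9,7,1)
  step pc=3: nor  $7, $2, $7  regs=(0,7,7,9,15,9,7,65528)
  step pc=5: xori  $6, $4, 7  regs=(0,7,7,9,15,9,8,65528)

65528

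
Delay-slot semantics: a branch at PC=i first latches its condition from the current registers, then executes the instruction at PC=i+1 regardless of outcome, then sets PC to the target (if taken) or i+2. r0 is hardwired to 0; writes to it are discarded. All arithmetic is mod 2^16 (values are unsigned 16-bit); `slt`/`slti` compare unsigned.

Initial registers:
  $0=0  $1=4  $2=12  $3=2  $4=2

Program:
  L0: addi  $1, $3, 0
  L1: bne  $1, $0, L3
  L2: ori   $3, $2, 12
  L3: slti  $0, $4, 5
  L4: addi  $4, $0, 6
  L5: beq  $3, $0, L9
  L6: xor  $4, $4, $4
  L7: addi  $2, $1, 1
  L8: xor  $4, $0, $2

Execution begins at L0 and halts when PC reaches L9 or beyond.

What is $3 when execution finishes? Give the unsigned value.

12

[0] addi  $1, $3, 0  →  {$0:0, $1:2, $2:12, $3:2, $4:2}
[1] bne  $1, $0, L3  →  {$0:0, $1:2, $2:12, $3:2, $4:2}  ⟨branch taken⟩
[2] ori   $3, $2, 12  →  {$0:0, $1:2, $2:12, $3:12, $4:2}
[3] slti  $0, $4, 5  →  {$0:0, $1:2, $2:12, $3:12, $4:2}
[4] addi  $4, $0, 6  →  {$0:0, $1:2, $2:12, $3:12, $4:6}
[5] beq  $3, $0, L9  →  {$0:0, $1:2, $2:12, $3:12, $4:6}  ⟨branch fallthrough⟩
[6] xor  $4, $4, $4  →  {$0:0, $1:2, $2:12, $3:12, $4:0}
[7] addi  $2, $1, 1  →  {$0:0, $1:2, $2:3, $3:12, $4:0}
[8] xor  $4, $0, $2  →  {$0:0, $1:2, $2:3, $3:12, $4:3}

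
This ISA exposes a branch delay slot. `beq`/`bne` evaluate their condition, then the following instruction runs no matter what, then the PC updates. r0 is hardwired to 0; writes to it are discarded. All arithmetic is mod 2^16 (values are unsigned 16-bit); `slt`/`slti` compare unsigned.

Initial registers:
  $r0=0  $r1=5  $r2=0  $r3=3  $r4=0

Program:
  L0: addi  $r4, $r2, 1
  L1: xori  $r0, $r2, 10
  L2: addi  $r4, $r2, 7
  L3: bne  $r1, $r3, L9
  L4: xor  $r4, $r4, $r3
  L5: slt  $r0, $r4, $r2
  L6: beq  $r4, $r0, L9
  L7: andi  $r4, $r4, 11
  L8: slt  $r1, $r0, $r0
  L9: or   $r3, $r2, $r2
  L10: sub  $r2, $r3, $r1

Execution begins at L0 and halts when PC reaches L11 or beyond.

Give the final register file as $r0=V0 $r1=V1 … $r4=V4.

PC=0  addi  $r4, $r2, 1      | $r0=0 $r1=5 $r2=0 $r3=3 $r4=1
PC=1  xori  $r0, $r2, 10     | $r0=0 $r1=5 $r2=0 $r3=3 $r4=1
PC=2  addi  $r4, $r2, 7      | $r0=0 $r1=5 $r2=0 $r3=3 $r4=7
PC=3  bne  $r1, $r3, L9      | $r0=0 $r1=5 $r2=0 $r3=3 $r4=7  [TAKEN]
PC=4  xor  $r4, $r4, $r3     | $r0=0 $r1=5 $r2=0 $r3=3 $r4=4
PC=9  or   $r3, $r2, $r2     | $r0=0 $r1=5 $r2=0 $r3=0 $r4=4
PC=10 sub  $r2, $r3, $r1     | $r0=0 $r1=5 $r2=65531 $r3=0 $r4=4

$r0=0 $r1=5 $r2=65531 $r3=0 $r4=4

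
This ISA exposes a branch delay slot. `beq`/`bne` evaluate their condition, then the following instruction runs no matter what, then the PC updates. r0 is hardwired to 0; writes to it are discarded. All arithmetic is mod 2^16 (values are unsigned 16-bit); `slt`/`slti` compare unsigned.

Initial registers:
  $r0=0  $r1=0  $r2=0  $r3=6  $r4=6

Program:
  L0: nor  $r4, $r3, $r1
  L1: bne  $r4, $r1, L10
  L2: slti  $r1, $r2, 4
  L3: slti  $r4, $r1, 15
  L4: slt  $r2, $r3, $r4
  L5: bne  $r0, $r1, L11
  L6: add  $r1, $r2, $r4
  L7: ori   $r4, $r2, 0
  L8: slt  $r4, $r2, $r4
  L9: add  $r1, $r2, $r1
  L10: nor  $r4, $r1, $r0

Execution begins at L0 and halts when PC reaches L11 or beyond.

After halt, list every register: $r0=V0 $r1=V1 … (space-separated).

  step pc=0: nor  $r4, $r3, $r1  regs=(0,0,0,6,65529)
  step pc=1: bne  $r4, $r1, L10  cond=T  regs=(0,0,0,6,65529)
  step pc=2: slti  $r1, $r2, 4  regs=(0,1,0,6,65529)
  step pc=10: nor  $r4, $r1, $r0  regs=(0,1,0,6,65534)

$r0=0 $r1=1 $r2=0 $r3=6 $r4=65534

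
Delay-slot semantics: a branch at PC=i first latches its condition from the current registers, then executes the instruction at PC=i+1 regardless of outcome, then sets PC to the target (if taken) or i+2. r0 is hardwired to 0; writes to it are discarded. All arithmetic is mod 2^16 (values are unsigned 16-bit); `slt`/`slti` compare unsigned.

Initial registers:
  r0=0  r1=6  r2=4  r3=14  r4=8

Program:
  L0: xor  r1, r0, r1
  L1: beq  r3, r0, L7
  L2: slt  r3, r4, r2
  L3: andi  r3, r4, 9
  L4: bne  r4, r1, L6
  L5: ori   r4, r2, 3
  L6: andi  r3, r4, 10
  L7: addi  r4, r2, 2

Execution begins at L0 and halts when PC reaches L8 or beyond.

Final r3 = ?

PC=0  xor  r1, r0, r1        | r0=0 r1=6 r2=4 r3=14 r4=8
PC=1  beq  r3, r0, L7        | r0=0 r1=6 r2=4 r3=14 r4=8  [not taken]
PC=2  slt  r3, r4, r2        | r0=0 r1=6 r2=4 r3=0 r4=8
PC=3  andi  r3, r4, 9        | r0=0 r1=6 r2=4 r3=8 r4=8
PC=4  bne  r4, r1, L6        | r0=0 r1=6 r2=4 r3=8 r4=8  [TAKEN]
PC=5  ori   r4, r2, 3        | r0=0 r1=6 r2=4 r3=8 r4=7
PC=6  andi  r3, r4, 10       | r0=0 r1=6 r2=4 r3=2 r4=7
PC=7  addi  r4, r2, 2        | r0=0 r1=6 r2=4 r3=2 r4=6

2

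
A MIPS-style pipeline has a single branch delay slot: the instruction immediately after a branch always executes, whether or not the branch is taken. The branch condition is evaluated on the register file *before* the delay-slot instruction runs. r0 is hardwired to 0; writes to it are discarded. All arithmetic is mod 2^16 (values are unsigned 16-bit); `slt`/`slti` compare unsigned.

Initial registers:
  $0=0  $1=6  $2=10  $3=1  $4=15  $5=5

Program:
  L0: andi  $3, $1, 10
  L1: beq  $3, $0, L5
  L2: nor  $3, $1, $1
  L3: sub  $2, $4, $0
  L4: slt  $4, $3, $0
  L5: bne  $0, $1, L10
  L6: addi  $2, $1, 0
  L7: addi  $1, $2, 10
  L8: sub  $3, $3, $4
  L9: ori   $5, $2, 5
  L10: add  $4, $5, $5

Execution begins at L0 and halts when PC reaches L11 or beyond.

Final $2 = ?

#0 andi  $3, $1, 10 ; 0/6/10/2/15/5
#1 beq  $3, $0, L5 ; 0/6/10/2/15/5 ; →fallthru
#2 nor  $3, $1, $1 ; 0/6/10/65529/15/5
#3 sub  $2, $4, $0 ; 0/6/15/65529/15/5
#4 slt  $4, $3, $0 ; 0/6/15/65529/0/5
#5 bne  $0, $1, L10 ; 0/6/15/65529/0/5 ; →target
#6 addi  $2, $1, 0 ; 0/6/6/65529/0/5
#10 add  $4, $5, $5 ; 0/6/6/65529/10/5

6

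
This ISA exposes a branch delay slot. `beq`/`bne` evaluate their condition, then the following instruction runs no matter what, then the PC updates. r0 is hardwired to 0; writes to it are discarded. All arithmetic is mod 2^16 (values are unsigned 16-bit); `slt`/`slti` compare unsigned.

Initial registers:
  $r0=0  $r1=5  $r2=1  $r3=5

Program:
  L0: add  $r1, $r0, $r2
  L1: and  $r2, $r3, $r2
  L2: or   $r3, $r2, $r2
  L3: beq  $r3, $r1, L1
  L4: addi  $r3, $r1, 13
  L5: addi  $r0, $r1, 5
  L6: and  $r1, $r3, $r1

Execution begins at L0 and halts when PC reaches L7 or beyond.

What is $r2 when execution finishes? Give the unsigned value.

0

PC=0  add  $r1, $r0, $r2     | $r0=0 $r1=1 $r2=1 $r3=5
PC=1  and  $r2, $r3, $r2     | $r0=0 $r1=1 $r2=1 $r3=5
PC=2  or   $r3, $r2, $r2     | $r0=0 $r1=1 $r2=1 $r3=1
PC=3  beq  $r3, $r1, L1      | $r0=0 $r1=1 $r2=1 $r3=1  [TAKEN]
PC=4  addi  $r3, $r1, 13     | $r0=0 $r1=1 $r2=1 $r3=14
PC=1  and  $r2, $r3, $r2     | $r0=0 $r1=1 $r2=0 $r3=14
PC=2  or   $r3, $r2, $r2     | $r0=0 $r1=1 $r2=0 $r3=0
PC=3  beq  $r3, $r1, L1      | $r0=0 $r1=1 $r2=0 $r3=0  [not taken]
PC=4  addi  $r3, $r1, 13     | $r0=0 $r1=1 $r2=0 $r3=14
PC=5  addi  $r0, $r1, 5      | $r0=0 $r1=1 $r2=0 $r3=14
PC=6  and  $r1, $r3, $r1     | $r0=0 $r1=0 $r2=0 $r3=14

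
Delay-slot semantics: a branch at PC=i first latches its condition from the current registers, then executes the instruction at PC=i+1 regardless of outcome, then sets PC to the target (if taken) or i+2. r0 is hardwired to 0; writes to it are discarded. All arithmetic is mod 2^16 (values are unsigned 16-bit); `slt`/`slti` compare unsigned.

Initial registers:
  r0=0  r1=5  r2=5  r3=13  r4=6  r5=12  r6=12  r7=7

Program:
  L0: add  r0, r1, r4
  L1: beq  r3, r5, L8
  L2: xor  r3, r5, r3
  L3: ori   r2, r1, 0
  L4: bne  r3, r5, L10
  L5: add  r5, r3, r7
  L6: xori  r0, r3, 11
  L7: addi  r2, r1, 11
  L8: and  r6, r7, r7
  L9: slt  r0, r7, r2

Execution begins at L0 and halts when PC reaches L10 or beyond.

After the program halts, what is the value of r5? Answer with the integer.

8

[0] add  r0, r1, r4  →  {r0:0, r1:5, r2:5, r3:13, r4:6, r5:12, r6:12, r7:7}
[1] beq  r3, r5, L8  →  {r0:0, r1:5, r2:5, r3:13, r4:6, r5:12, r6:12, r7:7}  ⟨branch fallthrough⟩
[2] xor  r3, r5, r3  →  {r0:0, r1:5, r2:5, r3:1, r4:6, r5:12, r6:12, r7:7}
[3] ori   r2, r1, 0  →  {r0:0, r1:5, r2:5, r3:1, r4:6, r5:12, r6:12, r7:7}
[4] bne  r3, r5, L10  →  {r0:0, r1:5, r2:5, r3:1, r4:6, r5:12, r6:12, r7:7}  ⟨branch taken⟩
[5] add  r5, r3, r7  →  {r0:0, r1:5, r2:5, r3:1, r4:6, r5:8, r6:12, r7:7}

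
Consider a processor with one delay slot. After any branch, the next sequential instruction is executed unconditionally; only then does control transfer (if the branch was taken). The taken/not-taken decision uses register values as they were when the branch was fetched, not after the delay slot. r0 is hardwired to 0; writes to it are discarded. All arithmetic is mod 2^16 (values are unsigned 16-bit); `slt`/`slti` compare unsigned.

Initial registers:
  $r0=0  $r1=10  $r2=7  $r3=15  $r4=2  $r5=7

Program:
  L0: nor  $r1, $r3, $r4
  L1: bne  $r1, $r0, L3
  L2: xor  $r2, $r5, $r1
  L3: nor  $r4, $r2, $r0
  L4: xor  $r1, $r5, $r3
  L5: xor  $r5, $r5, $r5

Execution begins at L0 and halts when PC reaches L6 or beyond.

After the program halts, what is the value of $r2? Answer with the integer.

65527

  step pc=0: nor  $r1, $r3, $r4  regs=(0,65520,7,15,2,7)
  step pc=1: bne  $r1, $r0, L3  cond=T  regs=(0,65520,7,15,2,7)
  step pc=2: xor  $r2, $r5, $r1  regs=(0,65520,65527,15,2,7)
  step pc=3: nor  $r4, $r2, $r0  regs=(0,65520,65527,15,8,7)
  step pc=4: xor  $r1, $r5, $r3  regs=(0,8,65527,15,8,7)
  step pc=5: xor  $r5, $r5, $r5  regs=(0,8,65527,15,8,0)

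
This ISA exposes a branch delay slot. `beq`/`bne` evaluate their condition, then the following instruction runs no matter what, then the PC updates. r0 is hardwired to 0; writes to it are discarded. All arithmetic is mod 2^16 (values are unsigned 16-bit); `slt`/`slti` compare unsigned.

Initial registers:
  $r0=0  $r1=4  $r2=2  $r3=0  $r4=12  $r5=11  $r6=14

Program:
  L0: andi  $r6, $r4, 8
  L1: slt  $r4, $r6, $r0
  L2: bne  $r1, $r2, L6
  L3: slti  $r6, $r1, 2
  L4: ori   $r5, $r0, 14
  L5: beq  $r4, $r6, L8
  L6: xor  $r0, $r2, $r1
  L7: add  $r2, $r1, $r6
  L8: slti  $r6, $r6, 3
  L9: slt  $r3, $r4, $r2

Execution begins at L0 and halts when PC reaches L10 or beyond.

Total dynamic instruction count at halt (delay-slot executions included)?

8

PC=0  andi  $r6, $r4, 8      | $r0=0 $r1=4 $r2=2 $r3=0 $r4=12 $r5=11 $r6=8
PC=1  slt  $r4, $r6, $r0     | $r0=0 $r1=4 $r2=2 $r3=0 $r4=0 $r5=11 $r6=8
PC=2  bne  $r1, $r2, L6      | $r0=0 $r1=4 $r2=2 $r3=0 $r4=0 $r5=11 $r6=8  [TAKEN]
PC=3  slti  $r6, $r1, 2      | $r0=0 $r1=4 $r2=2 $r3=0 $r4=0 $r5=11 $r6=0
PC=6  xor  $r0, $r2, $r1     | $r0=0 $r1=4 $r2=2 $r3=0 $r4=0 $r5=11 $r6=0
PC=7  add  $r2, $r1, $r6     | $r0=0 $r1=4 $r2=4 $r3=0 $r4=0 $r5=11 $r6=0
PC=8  slti  $r6, $r6, 3      | $r0=0 $r1=4 $r2=4 $r3=0 $r4=0 $r5=11 $r6=1
PC=9  slt  $r3, $r4, $r2     | $r0=0 $r1=4 $r2=4 $r3=1 $r4=0 $r5=11 $r6=1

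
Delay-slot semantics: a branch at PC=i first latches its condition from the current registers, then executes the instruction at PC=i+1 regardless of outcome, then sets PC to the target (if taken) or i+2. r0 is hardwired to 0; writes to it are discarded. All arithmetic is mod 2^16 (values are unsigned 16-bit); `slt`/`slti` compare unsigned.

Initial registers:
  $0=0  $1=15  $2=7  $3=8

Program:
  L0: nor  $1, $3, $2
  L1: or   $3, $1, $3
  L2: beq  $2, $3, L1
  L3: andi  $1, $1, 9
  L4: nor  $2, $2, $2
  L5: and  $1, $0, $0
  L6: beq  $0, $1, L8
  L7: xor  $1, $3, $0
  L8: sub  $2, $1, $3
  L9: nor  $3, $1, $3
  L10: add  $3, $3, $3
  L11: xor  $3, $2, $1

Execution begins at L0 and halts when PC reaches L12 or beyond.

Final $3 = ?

65528

PC=0  nor  $1, $3, $2        | $0=0 $1=65520 $2=7 $3=8
PC=1  or   $3, $1, $3        | $0=0 $1=65520 $2=7 $3=65528
PC=2  beq  $2, $3, L1        | $0=0 $1=65520 $2=7 $3=65528  [not taken]
PC=3  andi  $1, $1, 9        | $0=0 $1=0 $2=7 $3=65528
PC=4  nor  $2, $2, $2        | $0=0 $1=0 $2=65528 $3=65528
PC=5  and  $1, $0, $0        | $0=0 $1=0 $2=65528 $3=65528
PC=6  beq  $0, $1, L8        | $0=0 $1=0 $2=65528 $3=65528  [TAKEN]
PC=7  xor  $1, $3, $0        | $0=0 $1=65528 $2=65528 $3=65528
PC=8  sub  $2, $1, $3        | $0=0 $1=65528 $2=0 $3=65528
PC=9  nor  $3, $1, $3        | $0=0 $1=65528 $2=0 $3=7
PC=10 add  $3, $3, $3        | $0=0 $1=65528 $2=0 $3=14
PC=11 xor  $3, $2, $1        | $0=0 $1=65528 $2=0 $3=65528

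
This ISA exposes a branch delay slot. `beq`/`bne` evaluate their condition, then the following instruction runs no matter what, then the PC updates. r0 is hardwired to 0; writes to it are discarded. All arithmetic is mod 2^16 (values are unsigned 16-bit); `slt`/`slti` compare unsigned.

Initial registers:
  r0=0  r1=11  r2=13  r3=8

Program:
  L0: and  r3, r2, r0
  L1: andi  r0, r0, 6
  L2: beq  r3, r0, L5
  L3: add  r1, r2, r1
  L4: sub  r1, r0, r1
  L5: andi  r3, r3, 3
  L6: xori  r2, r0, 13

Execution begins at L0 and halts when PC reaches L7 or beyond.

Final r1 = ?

#0 and  r3, r2, r0 ; 0/11/13/0
#1 andi  r0, r0, 6 ; 0/11/13/0
#2 beq  r3, r0, L5 ; 0/11/13/0 ; →target
#3 add  r1, r2, r1 ; 0/24/13/0
#5 andi  r3, r3, 3 ; 0/24/13/0
#6 xori  r2, r0, 13 ; 0/24/13/0

24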